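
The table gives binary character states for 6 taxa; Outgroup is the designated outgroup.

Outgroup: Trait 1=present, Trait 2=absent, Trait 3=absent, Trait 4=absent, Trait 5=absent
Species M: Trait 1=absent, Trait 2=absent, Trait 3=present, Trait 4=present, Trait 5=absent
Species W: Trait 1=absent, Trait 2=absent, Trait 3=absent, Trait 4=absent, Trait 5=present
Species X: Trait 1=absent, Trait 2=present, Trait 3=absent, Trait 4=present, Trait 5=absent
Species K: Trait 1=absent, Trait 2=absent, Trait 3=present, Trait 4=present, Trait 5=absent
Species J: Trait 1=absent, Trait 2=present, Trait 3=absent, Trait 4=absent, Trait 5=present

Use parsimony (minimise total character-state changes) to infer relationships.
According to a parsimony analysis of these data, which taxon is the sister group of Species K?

Species M

Character polarity is set by the outgroup: the derived state is whichever differs from the outgroup's state, so for Trait 1 the derived state is 'absent', and for the remaining characters it is 'present'.
All ingroup taxa share the derived state 'absent' for Trait 1; it defines the ingroup but does not resolve relationships within it.
Trait 2 (state 'present') occurs in Species J and Species X but conflicts with the nesting implied by the other characters — most parsimoniously interpreted as homoplasy.
Only Species K and Species M show the derived state 'present' for Trait 3, supporting them as a clade.
Only Species K, Species M, and Species X show the derived state 'present' for Trait 4, supporting them as a clade.
Trait 5: derived state 'present' in Species J and Species W only — synapomorphy for {Species J, Species W}.
Most parsimonious ingroup topology: (((Species M,Species K),Species X),(Species W,Species J)).
Species K and Species M form a cherry on this tree, so they are sister taxa.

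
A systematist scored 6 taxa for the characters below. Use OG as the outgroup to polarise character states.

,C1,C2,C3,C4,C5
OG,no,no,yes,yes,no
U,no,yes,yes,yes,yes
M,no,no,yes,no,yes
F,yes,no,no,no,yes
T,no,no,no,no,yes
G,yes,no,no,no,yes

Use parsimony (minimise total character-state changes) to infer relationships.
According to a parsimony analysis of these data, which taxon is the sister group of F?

G

Character polarity is set by the outgroup: the derived state is whichever differs from the outgroup's state, so for C3, C4 the derived state is 'no', and for the remaining characters it is 'yes'.
Only F and G show the derived state 'yes' for C1, supporting them as a clade.
C2: derived state 'yes' in U only — an autapomorphy, so it tells us nothing about relationships among taxa.
C3: derived state 'no' in F, G, and T only — synapomorphy for {F, G, T}.
C4: derived state 'no' in F, G, M, and T only — synapomorphy for {F, G, M, T}.
All ingroup taxa share the derived state 'yes' for C5; it defines the ingroup but does not resolve relationships within it.
Most parsimonious ingroup topology: (U,(M,((F,G),T))).
F and G form a cherry on this tree, so they are sister taxa.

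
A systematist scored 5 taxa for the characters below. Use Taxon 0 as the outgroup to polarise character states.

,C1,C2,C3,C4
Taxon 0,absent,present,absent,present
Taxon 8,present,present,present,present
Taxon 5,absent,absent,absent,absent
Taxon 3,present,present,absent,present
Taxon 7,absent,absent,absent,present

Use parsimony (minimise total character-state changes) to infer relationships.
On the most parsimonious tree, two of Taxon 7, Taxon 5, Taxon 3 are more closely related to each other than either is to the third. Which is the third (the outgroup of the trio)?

Character polarity is set by the outgroup: the derived state is whichever differs from the outgroup's state, so for C2, C4 the derived state is 'absent', and for the remaining characters it is 'present'.
C1 (derived state 'present') is shared by Taxon 3 and Taxon 8 — a synapomorphy uniting that clade.
C2 (derived state 'absent') is shared by Taxon 5 and Taxon 7 — a synapomorphy uniting that clade.
C3: derived state 'present' in Taxon 8 only — an autapomorphy, so it tells us nothing about relationships among taxa.
C4 (derived state 'absent') is unique to Taxon 5 (autapomorphy; uninformative for grouping).
Most parsimonious ingroup topology: ((Taxon 8,Taxon 3),(Taxon 5,Taxon 7)).
Taxon 5 and Taxon 7 share a more recent common ancestor with each other than either does with Taxon 3, so Taxon 3 is the least closely related of the three.

Taxon 3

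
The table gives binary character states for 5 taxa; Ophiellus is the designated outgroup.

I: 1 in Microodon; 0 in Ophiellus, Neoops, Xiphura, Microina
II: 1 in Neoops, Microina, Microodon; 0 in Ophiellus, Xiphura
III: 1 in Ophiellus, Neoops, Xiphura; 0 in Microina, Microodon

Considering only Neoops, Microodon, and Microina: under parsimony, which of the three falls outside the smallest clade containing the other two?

Neoops

Character polarity is set by the outgroup: the derived state is whichever differs from the outgroup's state, so for III the derived state is '0', and for the remaining characters it is '1'.
I (derived state '1') is unique to Microodon (autapomorphy; uninformative for grouping).
Only Microina, Microodon, and Neoops show the derived state '1' for II, supporting them as a clade.
III (derived state '0') is shared by Microina and Microodon — a synapomorphy uniting that clade.
Most parsimonious ingroup topology: ((Neoops,(Microina,Microodon)),Xiphura).
Microina and Microodon share a more recent common ancestor with each other than either does with Neoops, so Neoops is the least closely related of the three.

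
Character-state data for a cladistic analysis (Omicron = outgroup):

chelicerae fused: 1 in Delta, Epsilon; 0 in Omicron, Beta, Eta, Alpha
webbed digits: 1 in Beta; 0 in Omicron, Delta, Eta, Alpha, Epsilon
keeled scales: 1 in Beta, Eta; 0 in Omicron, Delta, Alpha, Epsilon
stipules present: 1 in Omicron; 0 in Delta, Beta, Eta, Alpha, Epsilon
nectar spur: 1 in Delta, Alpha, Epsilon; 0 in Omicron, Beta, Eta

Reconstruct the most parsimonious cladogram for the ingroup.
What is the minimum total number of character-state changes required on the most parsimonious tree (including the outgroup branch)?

5

Character polarity is set by the outgroup: the derived state is whichever differs from the outgroup's state, so for stipules present the derived state is '0', and for the remaining characters it is '1'.
chelicerae fused (derived state '1') is shared by Delta and Epsilon — a synapomorphy uniting that clade.
webbed digits (derived state '1') is unique to Beta (autapomorphy; uninformative for grouping).
keeled scales (derived state '1') is shared by Beta and Eta — a synapomorphy uniting that clade.
stipules present (derived state '0') is shared by all ingroup taxa — unites the whole ingroup.
Only Alpha, Delta, and Epsilon show the derived state '1' for nectar spur, supporting them as a clade.
Most parsimonious ingroup topology: ((Beta,Eta),((Epsilon,Delta),Alpha)).
Changes per character on this tree: chelicerae fused: 1; webbed digits: 1; keeled scales: 1; stipules present: 1; nectar spur: 1.
Total = 5.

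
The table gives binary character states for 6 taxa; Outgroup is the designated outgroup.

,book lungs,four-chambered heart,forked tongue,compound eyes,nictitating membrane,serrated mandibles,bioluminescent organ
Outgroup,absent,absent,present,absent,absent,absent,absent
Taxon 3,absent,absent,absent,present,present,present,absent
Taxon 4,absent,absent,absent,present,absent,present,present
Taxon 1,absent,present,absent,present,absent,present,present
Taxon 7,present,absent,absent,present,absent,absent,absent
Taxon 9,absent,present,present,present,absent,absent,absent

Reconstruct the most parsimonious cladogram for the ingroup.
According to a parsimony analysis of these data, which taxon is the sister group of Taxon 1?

Character polarity is set by the outgroup: the derived state is whichever differs from the outgroup's state, so for forked tongue the derived state is 'absent', and for the remaining characters it is 'present'.
book lungs: derived state 'present' in Taxon 7 only — an autapomorphy, so it tells us nothing about relationships among taxa.
four-chambered heart (state 'present') occurs in Taxon 1 and Taxon 9 but conflicts with the nesting implied by the other characters — most parsimoniously interpreted as homoplasy.
forked tongue (derived state 'absent') is shared by Taxon 1, Taxon 3, Taxon 4, and Taxon 7 — a synapomorphy uniting that clade.
All ingroup taxa share the derived state 'present' for compound eyes; it defines the ingroup but does not resolve relationships within it.
nictitating membrane: derived state 'present' in Taxon 3 only — an autapomorphy, so it tells us nothing about relationships among taxa.
serrated mandibles (derived state 'present') is shared by Taxon 1, Taxon 3, and Taxon 4 — a synapomorphy uniting that clade.
bioluminescent organ (derived state 'present') is shared by Taxon 1 and Taxon 4 — a synapomorphy uniting that clade.
Most parsimonious ingroup topology: (((Taxon 3,(Taxon 4,Taxon 1)),Taxon 7),Taxon 9).
Taxon 1 and Taxon 4 form a cherry on this tree, so they are sister taxa.

Taxon 4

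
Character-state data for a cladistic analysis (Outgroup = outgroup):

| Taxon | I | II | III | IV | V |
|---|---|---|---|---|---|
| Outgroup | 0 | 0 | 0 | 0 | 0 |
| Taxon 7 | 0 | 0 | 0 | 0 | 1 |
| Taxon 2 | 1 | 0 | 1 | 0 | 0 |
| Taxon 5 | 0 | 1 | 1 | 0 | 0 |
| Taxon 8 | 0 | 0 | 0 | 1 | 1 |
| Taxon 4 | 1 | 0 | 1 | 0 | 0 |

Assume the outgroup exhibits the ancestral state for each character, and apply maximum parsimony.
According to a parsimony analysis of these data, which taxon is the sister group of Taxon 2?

Taxon 4

The outgroup has state '0' for every character, so '1' is the derived state throughout.
Only Taxon 2 and Taxon 4 show the derived state '1' for I, supporting them as a clade.
II (derived state '1') is unique to Taxon 5 (autapomorphy; uninformative for grouping).
III: derived state '1' in Taxon 2, Taxon 4, and Taxon 5 only — synapomorphy for {Taxon 2, Taxon 4, Taxon 5}.
IV (derived state '1') is unique to Taxon 8 (autapomorphy; uninformative for grouping).
V: derived state '1' in Taxon 7 and Taxon 8 only — synapomorphy for {Taxon 7, Taxon 8}.
Most parsimonious ingroup topology: ((Taxon 7,Taxon 8),((Taxon 2,Taxon 4),Taxon 5)).
Taxon 2 and Taxon 4 form a cherry on this tree, so they are sister taxa.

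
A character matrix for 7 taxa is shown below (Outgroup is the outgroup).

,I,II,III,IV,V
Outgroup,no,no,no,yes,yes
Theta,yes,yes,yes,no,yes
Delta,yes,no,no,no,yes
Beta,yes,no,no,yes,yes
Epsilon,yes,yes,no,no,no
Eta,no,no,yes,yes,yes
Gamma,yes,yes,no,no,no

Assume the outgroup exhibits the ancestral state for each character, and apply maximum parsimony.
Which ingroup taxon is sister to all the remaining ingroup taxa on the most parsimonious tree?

Character polarity is set by the outgroup: the derived state is whichever differs from the outgroup's state, so for IV, V the derived state is 'no', and for the remaining characters it is 'yes'.
Only Beta, Delta, Epsilon, Gamma, and Theta show the derived state 'yes' for I, supporting them as a clade.
II: derived state 'yes' in Epsilon, Gamma, and Theta only — synapomorphy for {Epsilon, Gamma, Theta}.
III groups Eta and Theta, which is incompatible with the clades supported by the remaining characters; treating it as convergent (homoplasy) costs fewer steps than any alternative tree.
IV (derived state 'no') is shared by Delta, Epsilon, Gamma, and Theta — a synapomorphy uniting that clade.
V (derived state 'no') is shared by Epsilon and Gamma — a synapomorphy uniting that clade.
Most parsimonious ingroup topology: ((((Theta,(Epsilon,Gamma)),Delta),Beta),Eta).
Eta is sister to the clade containing all other ingroup taxa, so it is the earliest-diverging (most basal) ingroup lineage.

Eta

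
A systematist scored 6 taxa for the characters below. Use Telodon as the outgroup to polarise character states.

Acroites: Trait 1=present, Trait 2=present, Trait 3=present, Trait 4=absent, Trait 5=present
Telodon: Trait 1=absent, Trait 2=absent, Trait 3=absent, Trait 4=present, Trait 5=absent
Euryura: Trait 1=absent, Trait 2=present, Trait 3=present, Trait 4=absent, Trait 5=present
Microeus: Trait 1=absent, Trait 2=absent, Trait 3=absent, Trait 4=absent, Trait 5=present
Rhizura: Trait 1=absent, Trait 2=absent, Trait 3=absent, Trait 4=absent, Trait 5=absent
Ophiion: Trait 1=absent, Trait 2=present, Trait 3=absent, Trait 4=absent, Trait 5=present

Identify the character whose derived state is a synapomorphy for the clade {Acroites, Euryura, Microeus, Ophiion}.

Trait 5

Character polarity is set by the outgroup: the derived state is whichever differs from the outgroup's state, so for Trait 4 the derived state is 'absent', and for the remaining characters it is 'present'.
Trait 1 (derived state 'present') is unique to Acroites (autapomorphy; uninformative for grouping).
Trait 2: derived state 'present' in Acroites, Euryura, and Ophiion only — synapomorphy for {Acroites, Euryura, Ophiion}.
Trait 3: derived state 'present' in Acroites and Euryura only — synapomorphy for {Acroites, Euryura}.
Trait 4 (derived state 'absent') is shared by all ingroup taxa — unites the whole ingroup.
Trait 5 (derived state 'present') is shared by Acroites, Euryura, Microeus, and Ophiion — a synapomorphy uniting that clade.
Most parsimonious ingroup topology: ((Microeus,((Euryura,Acroites),Ophiion)),Rhizura).
The clade {Acroites, Euryura, Microeus, Ophiion} is supported by Trait 5: its derived state 'present' occurs in exactly those taxa and in no other taxon (including the outgroup).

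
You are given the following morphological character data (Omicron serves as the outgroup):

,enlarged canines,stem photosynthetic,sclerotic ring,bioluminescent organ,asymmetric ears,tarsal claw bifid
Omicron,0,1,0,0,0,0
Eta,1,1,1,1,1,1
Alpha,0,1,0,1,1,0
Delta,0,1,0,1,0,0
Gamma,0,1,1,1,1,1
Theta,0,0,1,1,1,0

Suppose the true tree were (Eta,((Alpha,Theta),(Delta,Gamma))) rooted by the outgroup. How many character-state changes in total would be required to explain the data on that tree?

10

Map each character onto (Eta,((Alpha,Theta),(Delta,Gamma))) (rooted by Omicron) and count the minimum state changes it requires (Fitch parsimony):
enlarged canines: 1; stem photosynthetic: 1; sclerotic ring: 3; bioluminescent organ: 1; asymmetric ears: 2; tarsal claw bifid: 2.
Total tree length = 10.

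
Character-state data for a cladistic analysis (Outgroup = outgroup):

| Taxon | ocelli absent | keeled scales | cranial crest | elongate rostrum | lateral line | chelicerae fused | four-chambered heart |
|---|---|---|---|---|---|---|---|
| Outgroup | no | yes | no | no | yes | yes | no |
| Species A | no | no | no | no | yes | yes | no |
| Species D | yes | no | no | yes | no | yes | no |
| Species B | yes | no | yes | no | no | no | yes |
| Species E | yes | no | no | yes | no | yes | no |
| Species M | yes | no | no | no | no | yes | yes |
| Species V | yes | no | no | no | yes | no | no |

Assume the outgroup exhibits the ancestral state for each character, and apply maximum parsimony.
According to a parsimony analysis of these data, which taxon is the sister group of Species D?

Species E

Character polarity is set by the outgroup: the derived state is whichever differs from the outgroup's state, so for keeled scales, lateral line, chelicerae fused the derived state is 'no', and for the remaining characters it is 'yes'.
ocelli absent: derived state 'yes' in Species B, Species D, Species E, Species M, and Species V only — synapomorphy for {Species B, Species D, Species E, Species M, Species V}.
All ingroup taxa share the derived state 'no' for keeled scales; it defines the ingroup but does not resolve relationships within it.
cranial crest (derived state 'yes') is unique to Species B (autapomorphy; uninformative for grouping).
Only Species D and Species E show the derived state 'yes' for elongate rostrum, supporting them as a clade.
Only Species B, Species D, Species E, and Species M show the derived state 'no' for lateral line, supporting them as a clade.
chelicerae fused (state 'no') occurs in Species B and Species V but conflicts with the nesting implied by the other characters — most parsimoniously interpreted as homoplasy.
four-chambered heart (derived state 'yes') is shared by Species B and Species M — a synapomorphy uniting that clade.
Most parsimonious ingroup topology: (Species A,(((Species D,Species E),(Species B,Species M)),Species V)).
Species D and Species E form a cherry on this tree, so they are sister taxa.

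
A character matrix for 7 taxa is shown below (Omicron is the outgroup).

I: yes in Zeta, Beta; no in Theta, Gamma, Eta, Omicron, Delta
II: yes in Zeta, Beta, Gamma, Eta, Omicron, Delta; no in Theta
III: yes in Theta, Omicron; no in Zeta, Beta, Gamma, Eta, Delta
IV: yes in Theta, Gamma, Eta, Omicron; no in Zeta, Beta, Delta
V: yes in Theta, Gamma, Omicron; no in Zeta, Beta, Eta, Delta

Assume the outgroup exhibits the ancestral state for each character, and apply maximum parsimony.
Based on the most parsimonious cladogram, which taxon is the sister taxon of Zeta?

Beta

Character polarity is set by the outgroup: the derived state is whichever differs from the outgroup's state, so for II, III, IV, V the derived state is 'no', and for the remaining characters it is 'yes'.
Only Beta and Zeta show the derived state 'yes' for I, supporting them as a clade.
II (derived state 'no') is unique to Theta (autapomorphy; uninformative for grouping).
III: derived state 'no' in Beta, Delta, Eta, Gamma, and Zeta only — synapomorphy for {Beta, Delta, Eta, Gamma, Zeta}.
IV (derived state 'no') is shared by Beta, Delta, and Zeta — a synapomorphy uniting that clade.
Only Beta, Delta, Eta, and Zeta show the derived state 'no' for V, supporting them as a clade.
Most parsimonious ingroup topology: (((Eta,((Beta,Zeta),Delta)),Gamma),Theta).
Zeta and Beta form a cherry on this tree, so they are sister taxa.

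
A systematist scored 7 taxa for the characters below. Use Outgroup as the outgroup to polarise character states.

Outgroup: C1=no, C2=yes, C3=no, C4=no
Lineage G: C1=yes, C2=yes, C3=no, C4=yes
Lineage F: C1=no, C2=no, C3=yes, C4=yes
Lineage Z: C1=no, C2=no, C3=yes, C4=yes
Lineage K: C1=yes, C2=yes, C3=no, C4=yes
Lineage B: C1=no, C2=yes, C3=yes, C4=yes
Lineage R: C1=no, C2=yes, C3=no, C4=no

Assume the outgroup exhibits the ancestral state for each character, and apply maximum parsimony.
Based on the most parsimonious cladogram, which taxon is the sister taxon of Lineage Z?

Character polarity is set by the outgroup: the derived state is whichever differs from the outgroup's state, so for C2 the derived state is 'no', and for the remaining characters it is 'yes'.
C1: derived state 'yes' in Lineage G and Lineage K only — synapomorphy for {Lineage G, Lineage K}.
C2: derived state 'no' in Lineage F and Lineage Z only — synapomorphy for {Lineage F, Lineage Z}.
C3 (derived state 'yes') is shared by Lineage B, Lineage F, and Lineage Z — a synapomorphy uniting that clade.
C4 (derived state 'yes') is shared by Lineage B, Lineage F, Lineage G, Lineage K, and Lineage Z — a synapomorphy uniting that clade.
Most parsimonious ingroup topology: (((Lineage G,Lineage K),((Lineage F,Lineage Z),Lineage B)),Lineage R).
Lineage Z and Lineage F form a cherry on this tree, so they are sister taxa.

Lineage F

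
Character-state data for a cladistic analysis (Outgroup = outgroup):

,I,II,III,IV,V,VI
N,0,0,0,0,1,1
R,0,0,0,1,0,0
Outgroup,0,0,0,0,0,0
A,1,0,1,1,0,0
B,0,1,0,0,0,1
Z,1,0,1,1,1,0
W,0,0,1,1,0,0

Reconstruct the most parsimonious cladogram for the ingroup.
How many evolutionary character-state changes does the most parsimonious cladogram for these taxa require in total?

7

The outgroup has state '0' for every character, so '1' is the derived state throughout.
Only A and Z show the derived state '1' for I, supporting them as a clade.
II (derived state '1') is unique to B (autapomorphy; uninformative for grouping).
Only A, W, and Z show the derived state '1' for III, supporting them as a clade.
Only A, R, W, and Z show the derived state '1' for IV, supporting them as a clade.
V (state '1') occurs in N and Z but conflicts with the nesting implied by the other characters — most parsimoniously interpreted as homoplasy.
VI: derived state '1' in B and N only — synapomorphy for {B, N}.
Most parsimonious ingroup topology: (((W,(A,Z)),R),(N,B)).
Changes per character on this tree: I: 1; II: 1; III: 1; IV: 1; V: 2; VI: 1.
Total = 7.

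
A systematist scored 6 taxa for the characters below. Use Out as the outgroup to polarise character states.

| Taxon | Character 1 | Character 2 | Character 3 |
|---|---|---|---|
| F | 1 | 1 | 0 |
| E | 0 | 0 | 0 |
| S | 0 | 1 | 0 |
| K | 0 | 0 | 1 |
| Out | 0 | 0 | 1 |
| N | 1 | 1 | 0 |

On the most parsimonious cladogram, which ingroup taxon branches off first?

K

Character polarity is set by the outgroup: the derived state is whichever differs from the outgroup's state, so for Character 3 the derived state is '0', and for the remaining characters it is '1'.
Only F and N show the derived state '1' for Character 1, supporting them as a clade.
Character 2: derived state '1' in F, N, and S only — synapomorphy for {F, N, S}.
Character 3 (derived state '0') is shared by E, F, N, and S — a synapomorphy uniting that clade.
Most parsimonious ingroup topology: ((((F,N),S),E),K).
K is sister to the clade containing all other ingroup taxa, so it is the earliest-diverging (most basal) ingroup lineage.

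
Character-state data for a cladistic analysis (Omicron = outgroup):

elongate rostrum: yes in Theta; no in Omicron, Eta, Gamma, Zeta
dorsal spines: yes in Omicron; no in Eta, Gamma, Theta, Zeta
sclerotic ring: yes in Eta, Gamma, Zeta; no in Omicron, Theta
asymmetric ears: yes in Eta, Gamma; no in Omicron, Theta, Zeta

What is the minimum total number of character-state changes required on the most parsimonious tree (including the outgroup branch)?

4

Character polarity is set by the outgroup: the derived state is whichever differs from the outgroup's state, so for dorsal spines the derived state is 'no', and for the remaining characters it is 'yes'.
elongate rostrum (derived state 'yes') is unique to Theta (autapomorphy; uninformative for grouping).
dorsal spines (derived state 'no') is shared by all ingroup taxa — unites the whole ingroup.
sclerotic ring: derived state 'yes' in Eta, Gamma, and Zeta only — synapomorphy for {Eta, Gamma, Zeta}.
Only Eta and Gamma show the derived state 'yes' for asymmetric ears, supporting them as a clade.
Most parsimonious ingroup topology: (((Eta,Gamma),Zeta),Theta).
Changes per character on this tree: elongate rostrum: 1; dorsal spines: 1; sclerotic ring: 1; asymmetric ears: 1.
Total = 4.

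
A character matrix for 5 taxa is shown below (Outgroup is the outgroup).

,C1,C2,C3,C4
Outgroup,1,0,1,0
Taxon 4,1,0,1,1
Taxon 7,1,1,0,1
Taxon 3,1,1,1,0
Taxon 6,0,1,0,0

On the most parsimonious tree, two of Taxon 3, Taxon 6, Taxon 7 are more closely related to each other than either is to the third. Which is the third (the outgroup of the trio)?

Character polarity is set by the outgroup: the derived state is whichever differs from the outgroup's state, so for C1, C3 the derived state is '0', and for the remaining characters it is '1'.
C1: derived state '0' in Taxon 6 only — an autapomorphy, so it tells us nothing about relationships among taxa.
C2 (derived state '1') is shared by Taxon 3, Taxon 6, and Taxon 7 — a synapomorphy uniting that clade.
C3: derived state '0' in Taxon 6 and Taxon 7 only — synapomorphy for {Taxon 6, Taxon 7}.
C4 (state '1') occurs in Taxon 4 and Taxon 7 but conflicts with the nesting implied by the other characters — most parsimoniously interpreted as homoplasy.
Most parsimonious ingroup topology: (Taxon 4,((Taxon 7,Taxon 6),Taxon 3)).
Taxon 6 and Taxon 7 share a more recent common ancestor with each other than either does with Taxon 3, so Taxon 3 is the least closely related of the three.

Taxon 3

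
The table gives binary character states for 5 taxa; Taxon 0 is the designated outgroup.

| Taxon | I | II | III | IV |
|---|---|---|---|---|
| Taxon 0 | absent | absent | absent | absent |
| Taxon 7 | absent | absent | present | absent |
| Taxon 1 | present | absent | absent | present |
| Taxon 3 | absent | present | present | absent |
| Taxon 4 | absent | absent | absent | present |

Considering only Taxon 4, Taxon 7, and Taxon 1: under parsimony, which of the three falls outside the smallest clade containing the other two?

The outgroup has state 'absent' for every character, so 'present' is the derived state throughout.
I: derived state 'present' in Taxon 1 only — an autapomorphy, so it tells us nothing about relationships among taxa.
II: derived state 'present' in Taxon 3 only — an autapomorphy, so it tells us nothing about relationships among taxa.
III: derived state 'present' in Taxon 3 and Taxon 7 only — synapomorphy for {Taxon 3, Taxon 7}.
IV (derived state 'present') is shared by Taxon 1 and Taxon 4 — a synapomorphy uniting that clade.
Most parsimonious ingroup topology: ((Taxon 7,Taxon 3),(Taxon 1,Taxon 4)).
Taxon 4 and Taxon 1 share a more recent common ancestor with each other than either does with Taxon 7, so Taxon 7 is the least closely related of the three.

Taxon 7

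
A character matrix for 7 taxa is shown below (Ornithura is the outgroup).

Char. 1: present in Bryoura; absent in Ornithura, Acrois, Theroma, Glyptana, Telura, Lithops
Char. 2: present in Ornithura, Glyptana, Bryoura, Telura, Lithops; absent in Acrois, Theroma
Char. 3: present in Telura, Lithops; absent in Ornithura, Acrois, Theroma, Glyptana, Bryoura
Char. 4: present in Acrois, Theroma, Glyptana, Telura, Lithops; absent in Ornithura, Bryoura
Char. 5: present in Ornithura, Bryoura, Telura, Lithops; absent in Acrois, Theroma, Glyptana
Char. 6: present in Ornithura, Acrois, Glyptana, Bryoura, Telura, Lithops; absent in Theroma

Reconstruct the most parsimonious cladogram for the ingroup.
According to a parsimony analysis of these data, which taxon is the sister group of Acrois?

Character polarity is set by the outgroup: the derived state is whichever differs from the outgroup's state, so for Char. 2, Char. 5, Char. 6 the derived state is 'absent', and for the remaining characters it is 'present'.
Char. 1 (derived state 'present') is unique to Bryoura (autapomorphy; uninformative for grouping).
Only Acrois and Theroma show the derived state 'absent' for Char. 2, supporting them as a clade.
Char. 3: derived state 'present' in Lithops and Telura only — synapomorphy for {Lithops, Telura}.
Char. 4: derived state 'present' in Acrois, Glyptana, Lithops, Telura, and Theroma only — synapomorphy for {Acrois, Glyptana, Lithops, Telura, Theroma}.
Char. 5: derived state 'absent' in Acrois, Glyptana, and Theroma only — synapomorphy for {Acrois, Glyptana, Theroma}.
Char. 6 (derived state 'absent') is unique to Theroma (autapomorphy; uninformative for grouping).
Most parsimonious ingroup topology: ((((Acrois,Theroma),Glyptana),(Telura,Lithops)),Bryoura).
Acrois and Theroma form a cherry on this tree, so they are sister taxa.

Theroma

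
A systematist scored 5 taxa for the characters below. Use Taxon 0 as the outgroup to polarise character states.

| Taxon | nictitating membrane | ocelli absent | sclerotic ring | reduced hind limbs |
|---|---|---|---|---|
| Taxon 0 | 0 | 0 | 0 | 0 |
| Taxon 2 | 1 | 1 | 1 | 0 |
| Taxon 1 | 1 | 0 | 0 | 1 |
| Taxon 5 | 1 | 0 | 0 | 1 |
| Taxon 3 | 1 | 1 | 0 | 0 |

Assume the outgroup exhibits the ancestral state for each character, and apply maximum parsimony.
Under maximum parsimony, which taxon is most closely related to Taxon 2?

The outgroup has state '0' for every character, so '1' is the derived state throughout.
nictitating membrane (derived state '1') is shared by all ingroup taxa — unites the whole ingroup.
Only Taxon 2 and Taxon 3 show the derived state '1' for ocelli absent, supporting them as a clade.
sclerotic ring: derived state '1' in Taxon 2 only — an autapomorphy, so it tells us nothing about relationships among taxa.
Only Taxon 1 and Taxon 5 show the derived state '1' for reduced hind limbs, supporting them as a clade.
Most parsimonious ingroup topology: ((Taxon 2,Taxon 3),(Taxon 1,Taxon 5)).
Taxon 2 and Taxon 3 form a cherry on this tree, so they are sister taxa.

Taxon 3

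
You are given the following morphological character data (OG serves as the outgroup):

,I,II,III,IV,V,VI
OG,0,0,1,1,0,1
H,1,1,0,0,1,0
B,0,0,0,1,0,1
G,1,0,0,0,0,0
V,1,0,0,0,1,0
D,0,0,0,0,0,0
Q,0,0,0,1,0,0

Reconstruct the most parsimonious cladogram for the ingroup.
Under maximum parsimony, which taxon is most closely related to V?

H

Character polarity is set by the outgroup: the derived state is whichever differs from the outgroup's state, so for III, IV, VI the derived state is '0', and for the remaining characters it is '1'.
I (derived state '1') is shared by G, H, and V — a synapomorphy uniting that clade.
II (derived state '1') is unique to H (autapomorphy; uninformative for grouping).
III (derived state '0') is shared by all ingroup taxa — unites the whole ingroup.
IV (derived state '0') is shared by D, G, H, and V — a synapomorphy uniting that clade.
V: derived state '1' in H and V only — synapomorphy for {H, V}.
Only D, G, H, Q, and V show the derived state '0' for VI, supporting them as a clade.
Most parsimonious ingroup topology: (((((H,V),G),D),Q),B).
V and H form a cherry on this tree, so they are sister taxa.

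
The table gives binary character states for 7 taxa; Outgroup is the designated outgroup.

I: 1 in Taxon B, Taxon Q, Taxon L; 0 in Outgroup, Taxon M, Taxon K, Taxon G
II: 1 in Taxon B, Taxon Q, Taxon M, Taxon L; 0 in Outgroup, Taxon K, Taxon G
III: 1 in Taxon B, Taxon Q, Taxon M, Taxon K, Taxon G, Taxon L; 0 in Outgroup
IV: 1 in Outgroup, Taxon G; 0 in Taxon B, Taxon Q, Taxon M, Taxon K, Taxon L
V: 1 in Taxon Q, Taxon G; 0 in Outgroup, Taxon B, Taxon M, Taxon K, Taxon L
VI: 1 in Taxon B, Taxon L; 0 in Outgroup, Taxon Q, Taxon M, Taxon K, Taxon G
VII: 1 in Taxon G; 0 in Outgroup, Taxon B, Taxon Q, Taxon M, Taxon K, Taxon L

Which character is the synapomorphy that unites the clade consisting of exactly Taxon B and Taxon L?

Character polarity is set by the outgroup: the derived state is whichever differs from the outgroup's state, so for IV the derived state is '0', and for the remaining characters it is '1'.
I (derived state '1') is shared by Taxon B, Taxon L, and Taxon Q — a synapomorphy uniting that clade.
Only Taxon B, Taxon L, Taxon M, and Taxon Q show the derived state '1' for II, supporting them as a clade.
All ingroup taxa share the derived state '1' for III; it defines the ingroup but does not resolve relationships within it.
IV: derived state '0' in Taxon B, Taxon K, Taxon L, Taxon M, and Taxon Q only — synapomorphy for {Taxon B, Taxon K, Taxon L, Taxon M, Taxon Q}.
V groups Taxon G and Taxon Q, which is incompatible with the clades supported by the remaining characters; treating it as convergent (homoplasy) costs fewer steps than any alternative tree.
VI (derived state '1') is shared by Taxon B and Taxon L — a synapomorphy uniting that clade.
VII: derived state '1' in Taxon G only — an autapomorphy, so it tells us nothing about relationships among taxa.
Most parsimonious ingroup topology: (((Taxon M,((Taxon L,Taxon B),Taxon Q)),Taxon K),Taxon G).
The clade {Taxon B, Taxon L} is supported by VI: its derived state '1' occurs in exactly those taxa and in no other taxon (including the outgroup).

VI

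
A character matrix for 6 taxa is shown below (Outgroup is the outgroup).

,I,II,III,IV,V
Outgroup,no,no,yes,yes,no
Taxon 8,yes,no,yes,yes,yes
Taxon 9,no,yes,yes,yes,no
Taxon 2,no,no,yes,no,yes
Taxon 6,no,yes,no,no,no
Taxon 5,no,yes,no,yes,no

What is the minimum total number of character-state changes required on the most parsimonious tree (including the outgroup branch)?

Character polarity is set by the outgroup: the derived state is whichever differs from the outgroup's state, so for III, IV the derived state is 'no', and for the remaining characters it is 'yes'.
I (derived state 'yes') is unique to Taxon 8 (autapomorphy; uninformative for grouping).
Only Taxon 5, Taxon 6, and Taxon 9 show the derived state 'yes' for II, supporting them as a clade.
III: derived state 'no' in Taxon 5 and Taxon 6 only — synapomorphy for {Taxon 5, Taxon 6}.
IV (state 'no') occurs in Taxon 2 and Taxon 6 but conflicts with the nesting implied by the other characters — most parsimoniously interpreted as homoplasy.
V: derived state 'yes' in Taxon 2 and Taxon 8 only — synapomorphy for {Taxon 2, Taxon 8}.
Most parsimonious ingroup topology: ((Taxon 8,Taxon 2),(Taxon 9,(Taxon 6,Taxon 5))).
Changes per character on this tree: I: 1; II: 1; III: 1; IV: 2; V: 1.
Total = 6.

6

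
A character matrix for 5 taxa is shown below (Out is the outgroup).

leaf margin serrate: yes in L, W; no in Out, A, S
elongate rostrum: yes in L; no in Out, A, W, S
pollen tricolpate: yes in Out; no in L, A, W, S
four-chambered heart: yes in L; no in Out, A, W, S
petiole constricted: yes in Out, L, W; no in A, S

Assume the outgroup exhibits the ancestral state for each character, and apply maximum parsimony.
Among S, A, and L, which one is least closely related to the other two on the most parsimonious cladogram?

Character polarity is set by the outgroup: the derived state is whichever differs from the outgroup's state, so for pollen tricolpate, petiole constricted the derived state is 'no', and for the remaining characters it is 'yes'.
leaf margin serrate: derived state 'yes' in L and W only — synapomorphy for {L, W}.
elongate rostrum: derived state 'yes' in L only — an autapomorphy, so it tells us nothing about relationships among taxa.
All ingroup taxa share the derived state 'no' for pollen tricolpate; it defines the ingroup but does not resolve relationships within it.
four-chambered heart (derived state 'yes') is unique to L (autapomorphy; uninformative for grouping).
petiole constricted (derived state 'no') is shared by A and S — a synapomorphy uniting that clade.
Most parsimonious ingroup topology: ((L,W),(A,S)).
S and A share a more recent common ancestor with each other than either does with L, so L is the least closely related of the three.

L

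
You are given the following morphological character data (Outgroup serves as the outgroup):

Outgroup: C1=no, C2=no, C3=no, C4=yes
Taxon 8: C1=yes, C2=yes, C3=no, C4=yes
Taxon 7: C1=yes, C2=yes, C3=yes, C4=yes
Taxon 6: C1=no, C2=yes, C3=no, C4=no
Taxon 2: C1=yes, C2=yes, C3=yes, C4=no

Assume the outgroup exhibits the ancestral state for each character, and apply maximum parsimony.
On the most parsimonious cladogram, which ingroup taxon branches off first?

Character polarity is set by the outgroup: the derived state is whichever differs from the outgroup's state, so for C4 the derived state is 'no', and for the remaining characters it is 'yes'.
Only Taxon 2, Taxon 7, and Taxon 8 show the derived state 'yes' for C1, supporting them as a clade.
C2 (derived state 'yes') is shared by all ingroup taxa — unites the whole ingroup.
C3 (derived state 'yes') is shared by Taxon 2 and Taxon 7 — a synapomorphy uniting that clade.
C4 (state 'no') occurs in Taxon 2 and Taxon 6 but conflicts with the nesting implied by the other characters — most parsimoniously interpreted as homoplasy.
Most parsimonious ingroup topology: ((Taxon 8,(Taxon 7,Taxon 2)),Taxon 6).
Taxon 6 is sister to the clade containing all other ingroup taxa, so it is the earliest-diverging (most basal) ingroup lineage.

Taxon 6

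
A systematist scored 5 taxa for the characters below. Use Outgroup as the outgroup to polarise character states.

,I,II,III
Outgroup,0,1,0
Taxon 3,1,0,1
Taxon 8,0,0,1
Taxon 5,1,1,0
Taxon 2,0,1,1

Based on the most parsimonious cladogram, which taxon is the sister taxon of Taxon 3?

Taxon 8

Character polarity is set by the outgroup: the derived state is whichever differs from the outgroup's state, so for II the derived state is '0', and for the remaining characters it is '1'.
I (state '1') occurs in Taxon 3 and Taxon 5 but conflicts with the nesting implied by the other characters — most parsimoniously interpreted as homoplasy.
II (derived state '0') is shared by Taxon 3 and Taxon 8 — a synapomorphy uniting that clade.
III: derived state '1' in Taxon 2, Taxon 3, and Taxon 8 only — synapomorphy for {Taxon 2, Taxon 3, Taxon 8}.
Most parsimonious ingroup topology: (((Taxon 3,Taxon 8),Taxon 2),Taxon 5).
Taxon 3 and Taxon 8 form a cherry on this tree, so they are sister taxa.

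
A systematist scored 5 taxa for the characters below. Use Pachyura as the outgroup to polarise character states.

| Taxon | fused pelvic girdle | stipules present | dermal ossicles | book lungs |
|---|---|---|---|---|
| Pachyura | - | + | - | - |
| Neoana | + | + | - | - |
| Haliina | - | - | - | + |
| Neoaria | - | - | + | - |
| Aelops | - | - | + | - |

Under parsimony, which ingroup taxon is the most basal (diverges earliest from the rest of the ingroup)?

Neoana

Character polarity is set by the outgroup: the derived state is whichever differs from the outgroup's state, so for stipules present the derived state is '-', and for the remaining characters it is '+'.
fused pelvic girdle (derived state '+') is unique to Neoana (autapomorphy; uninformative for grouping).
stipules present: derived state '-' in Aelops, Haliina, and Neoaria only — synapomorphy for {Aelops, Haliina, Neoaria}.
dermal ossicles: derived state '+' in Aelops and Neoaria only — synapomorphy for {Aelops, Neoaria}.
book lungs (derived state '+') is unique to Haliina (autapomorphy; uninformative for grouping).
Most parsimonious ingroup topology: (Neoana,(Haliina,(Neoaria,Aelops))).
Neoana is sister to the clade containing all other ingroup taxa, so it is the earliest-diverging (most basal) ingroup lineage.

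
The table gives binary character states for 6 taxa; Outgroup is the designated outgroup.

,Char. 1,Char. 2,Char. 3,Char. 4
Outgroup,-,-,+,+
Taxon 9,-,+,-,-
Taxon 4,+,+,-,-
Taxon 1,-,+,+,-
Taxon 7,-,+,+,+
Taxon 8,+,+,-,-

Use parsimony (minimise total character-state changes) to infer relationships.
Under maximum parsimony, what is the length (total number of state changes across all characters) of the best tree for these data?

4

Character polarity is set by the outgroup: the derived state is whichever differs from the outgroup's state, so for Char. 3, Char. 4 the derived state is '-', and for the remaining characters it is '+'.
Char. 1: derived state '+' in Taxon 4 and Taxon 8 only — synapomorphy for {Taxon 4, Taxon 8}.
Char. 2 (derived state '+') is shared by all ingroup taxa — unites the whole ingroup.
Only Taxon 4, Taxon 8, and Taxon 9 show the derived state '-' for Char. 3, supporting them as a clade.
Char. 4 (derived state '-') is shared by Taxon 1, Taxon 4, Taxon 8, and Taxon 9 — a synapomorphy uniting that clade.
Most parsimonious ingroup topology: (((Taxon 9,(Taxon 4,Taxon 8)),Taxon 1),Taxon 7).
Changes per character on this tree: Char. 1: 1; Char. 2: 1; Char. 3: 1; Char. 4: 1.
Total = 4.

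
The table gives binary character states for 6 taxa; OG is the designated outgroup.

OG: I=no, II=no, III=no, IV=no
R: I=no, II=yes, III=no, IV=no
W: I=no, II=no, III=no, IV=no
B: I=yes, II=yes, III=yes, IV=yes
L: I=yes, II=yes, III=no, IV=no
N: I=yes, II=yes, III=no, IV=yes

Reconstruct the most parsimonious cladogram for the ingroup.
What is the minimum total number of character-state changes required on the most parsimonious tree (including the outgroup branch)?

The outgroup has state 'no' for every character, so 'yes' is the derived state throughout.
Only B, L, and N show the derived state 'yes' for I, supporting them as a clade.
II: derived state 'yes' in B, L, N, and R only — synapomorphy for {B, L, N, R}.
III: derived state 'yes' in B only — an autapomorphy, so it tells us nothing about relationships among taxa.
Only B and N show the derived state 'yes' for IV, supporting them as a clade.
Most parsimonious ingroup topology: ((R,((B,N),L)),W).
Changes per character on this tree: I: 1; II: 1; III: 1; IV: 1.
Total = 4.

4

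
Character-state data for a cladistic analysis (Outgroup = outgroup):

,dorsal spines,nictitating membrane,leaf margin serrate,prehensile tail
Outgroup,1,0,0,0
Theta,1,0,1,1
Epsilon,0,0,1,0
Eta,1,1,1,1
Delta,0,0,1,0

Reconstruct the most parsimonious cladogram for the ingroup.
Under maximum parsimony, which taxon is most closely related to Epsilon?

Character polarity is set by the outgroup: the derived state is whichever differs from the outgroup's state, so for dorsal spines the derived state is '0', and for the remaining characters it is '1'.
dorsal spines: derived state '0' in Delta and Epsilon only — synapomorphy for {Delta, Epsilon}.
nictitating membrane: derived state '1' in Eta only — an autapomorphy, so it tells us nothing about relationships among taxa.
All ingroup taxa share the derived state '1' for leaf margin serrate; it defines the ingroup but does not resolve relationships within it.
prehensile tail: derived state '1' in Eta and Theta only — synapomorphy for {Eta, Theta}.
Most parsimonious ingroup topology: ((Theta,Eta),(Epsilon,Delta)).
Epsilon and Delta form a cherry on this tree, so they are sister taxa.

Delta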